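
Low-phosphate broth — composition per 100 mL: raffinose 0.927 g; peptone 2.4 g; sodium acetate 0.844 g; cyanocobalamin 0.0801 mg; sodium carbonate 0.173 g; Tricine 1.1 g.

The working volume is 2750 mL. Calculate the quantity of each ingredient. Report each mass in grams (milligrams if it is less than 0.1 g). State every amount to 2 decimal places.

raffinose 25.49 g; peptone 66.00 g; sodium acetate 23.21 g; cyanocobalamin 2.20 mg; sodium carbonate 4.76 g; Tricine 30.25 g

Ratio of target to recipe volume: 2750 / 100 = 27.5.
raffinose: 0.927 g × (2750 mL / 100 mL) = 25.49 g
peptone: 2.4 g × (2750 mL / 100 mL) = 66.00 g
sodium acetate: 0.844 g × (2750 mL / 100 mL) = 23.21 g
cyanocobalamin: 0.0801 mg × (2750 mL / 100 mL) = 2.20 mg
sodium carbonate: 0.173 g × (2750 mL / 100 mL) = 4.76 g
Tricine: 1.1 g × (2750 mL / 100 mL) = 30.25 g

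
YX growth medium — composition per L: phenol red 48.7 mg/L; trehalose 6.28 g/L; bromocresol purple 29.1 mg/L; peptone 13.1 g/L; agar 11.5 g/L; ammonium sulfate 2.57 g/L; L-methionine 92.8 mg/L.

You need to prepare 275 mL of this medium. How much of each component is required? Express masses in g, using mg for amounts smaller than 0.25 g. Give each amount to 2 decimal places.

Working volume: 275 mL = 0.275 L.
phenol red: 48.7 mg/L × 0.275 L = 13.39 mg
trehalose: 6.28 g/L × 0.275 L = 1.73 g
bromocresol purple: 29.1 mg/L × 0.275 L = 8.00 mg
peptone: 13.1 g/L × 0.275 L = 3.60 g
agar: 11.5 g/L × 0.275 L = 3.16 g
ammonium sulfate: 2.57 g/L × 0.275 L = 0.71 g
L-methionine: 92.8 mg/L × 0.275 L = 25.52 mg

phenol red 13.39 mg; trehalose 1.73 g; bromocresol purple 8.00 mg; peptone 3.60 g; agar 3.16 g; ammonium sulfate 0.71 g; L-methionine 25.52 mg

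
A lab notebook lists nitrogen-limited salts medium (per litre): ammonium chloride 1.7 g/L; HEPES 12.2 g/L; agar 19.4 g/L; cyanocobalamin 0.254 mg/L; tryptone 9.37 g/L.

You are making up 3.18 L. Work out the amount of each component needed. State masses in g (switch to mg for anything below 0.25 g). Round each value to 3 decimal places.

Working volume: 3.18 L.
ammonium chloride: 1.7 g/L × 3.18 L = 5.406 g
HEPES: 12.2 g/L × 3.18 L = 38.796 g
agar: 19.4 g/L × 3.18 L = 61.692 g
cyanocobalamin: 0.254 mg/L × 3.18 L = 0.808 mg
tryptone: 9.37 g/L × 3.18 L = 29.797 g

ammonium chloride 5.406 g; HEPES 38.796 g; agar 61.692 g; cyanocobalamin 0.808 mg; tryptone 29.797 g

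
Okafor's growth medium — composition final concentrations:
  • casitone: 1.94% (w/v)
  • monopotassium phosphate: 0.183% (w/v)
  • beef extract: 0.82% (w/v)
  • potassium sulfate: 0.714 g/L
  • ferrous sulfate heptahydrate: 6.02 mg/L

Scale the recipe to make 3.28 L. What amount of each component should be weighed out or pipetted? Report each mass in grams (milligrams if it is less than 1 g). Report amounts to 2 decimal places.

Scale factor relative to 1 L: 3.28.
casitone: 1.94% w/v = 19.4 g/L → 19.4 × 3.28 L = 63.63 g
monopotassium phosphate: 0.183 g per 100 mL × 3280 mL ÷ 100 = 6.00 g
beef extract: 0.82% w/v = 8.2 g/L → 8.2 × 3.28 L = 26.90 g
potassium sulfate: 0.714 g/L × 3.28 L = 2.34 g
ferrous sulfate heptahydrate: 6.02 mg/L × 3.28 L = 19.75 mg

casitone 63.63 g; monopotassium phosphate 6.00 g; beef extract 26.90 g; potassium sulfate 2.34 g; ferrous sulfate heptahydrate 19.75 mg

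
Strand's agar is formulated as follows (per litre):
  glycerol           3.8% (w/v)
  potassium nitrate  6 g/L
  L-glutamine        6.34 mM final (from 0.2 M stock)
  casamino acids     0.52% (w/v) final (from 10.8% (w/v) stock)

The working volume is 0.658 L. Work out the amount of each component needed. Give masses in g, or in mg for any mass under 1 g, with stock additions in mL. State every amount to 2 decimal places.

glycerol 25.00 g; potassium nitrate 3.95 g; L-glutamine 20.86 mL; casamino acids 31.68 mL

Working volume: 0.658 L.
glycerol: 3.8 g per 100 mL × 658 mL ÷ 100 = 25.00 g
potassium nitrate: 6 g/L × 0.658 L = 3.95 g
L-glutamine: dilute stock: 6.34 mM × 658 mL ÷ 200 mM = 20.86 mL
casamino acids: C1V1 = C2V2 → 0.52% ÷ 10.8% × 658 mL = 31.68 mL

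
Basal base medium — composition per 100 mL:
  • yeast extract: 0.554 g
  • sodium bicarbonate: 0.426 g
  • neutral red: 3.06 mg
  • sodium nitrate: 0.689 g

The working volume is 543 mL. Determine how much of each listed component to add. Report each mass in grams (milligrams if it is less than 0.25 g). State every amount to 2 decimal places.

Ratio of target to recipe volume: 543 / 100 = 5.43.
yeast extract: 0.554 g × (543 mL / 100 mL) = 3.01 g
sodium bicarbonate: 0.426 g × (543 mL / 100 mL) = 2.31 g
neutral red: 3.06 mg × (543 mL / 100 mL) = 16.62 mg
sodium nitrate: 0.689 g × (543 mL / 100 mL) = 3.74 g

yeast extract 3.01 g; sodium bicarbonate 2.31 g; neutral red 16.62 mg; sodium nitrate 3.74 g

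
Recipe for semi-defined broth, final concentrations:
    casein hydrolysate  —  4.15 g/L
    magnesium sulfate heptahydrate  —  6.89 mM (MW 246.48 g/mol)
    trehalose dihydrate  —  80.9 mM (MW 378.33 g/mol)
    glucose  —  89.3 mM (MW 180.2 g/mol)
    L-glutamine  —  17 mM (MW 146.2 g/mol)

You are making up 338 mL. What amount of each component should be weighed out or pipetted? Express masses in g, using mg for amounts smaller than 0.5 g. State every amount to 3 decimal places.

Scale factor relative to 1 L: 0.338.
casein hydrolysate: 4.15 g/L × 0.338 L = 1.403 g
magnesium sulfate heptahydrate: 6.89 mmol/L × 246.48 g/mol × 0.338 L ÷ 1000 = 0.574 g
trehalose dihydrate: 80.9 mmol/L × 378.33 g/mol × 0.338 L ÷ 1000 = 10.345 g
glucose: 89.3 mmol/L × 180.2 g/mol × 0.338 L ÷ 1000 = 5.439 g
L-glutamine: 17 mmol/L × 146.2 g/mol × 0.338 L ÷ 1000 = 0.840 g

casein hydrolysate 1.403 g; magnesium sulfate heptahydrate 0.574 g; trehalose dihydrate 10.345 g; glucose 5.439 g; L-glutamine 0.840 g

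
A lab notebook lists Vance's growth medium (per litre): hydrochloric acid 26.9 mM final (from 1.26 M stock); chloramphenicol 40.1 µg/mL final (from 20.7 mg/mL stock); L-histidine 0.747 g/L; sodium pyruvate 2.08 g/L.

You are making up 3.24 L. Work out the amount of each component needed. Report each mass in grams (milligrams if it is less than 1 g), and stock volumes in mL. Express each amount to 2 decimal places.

hydrochloric acid 69.17 mL; chloramphenicol 6.28 mL; L-histidine 2.42 g; sodium pyruvate 6.74 g

Working volume: 3.24 L.
hydrochloric acid: C1V1 = C2V2 → 26.9 mM × 3240 mL ÷ 1260 mM = 69.17 mL
chloramphenicol: C1V1 = C2V2 → 40.1 µg/mL × 3240 mL ÷ 20700 µg/mL = 6.28 mL
L-histidine: 0.747 g/L × 3.24 L = 2.42 g
sodium pyruvate: 2.08 g/L × 3.24 L = 6.74 g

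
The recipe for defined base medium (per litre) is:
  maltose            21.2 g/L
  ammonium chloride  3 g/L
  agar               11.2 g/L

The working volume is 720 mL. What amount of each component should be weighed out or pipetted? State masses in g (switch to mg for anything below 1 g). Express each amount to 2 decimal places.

Scale factor relative to 1 L: 0.72.
maltose: 21.2 g/L × 0.72 L = 15.26 g
ammonium chloride: 3 g/L × 0.72 L = 2.16 g
agar: 11.2 g/L × 0.72 L = 8.06 g

maltose 15.26 g; ammonium chloride 2.16 g; agar 8.06 g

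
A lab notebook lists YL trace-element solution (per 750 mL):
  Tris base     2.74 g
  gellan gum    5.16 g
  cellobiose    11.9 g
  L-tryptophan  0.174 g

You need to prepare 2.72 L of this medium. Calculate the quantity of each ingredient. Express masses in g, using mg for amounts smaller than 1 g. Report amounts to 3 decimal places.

Scale factor = 2720 mL / 750 mL = 3.62667.
Tris base: 2.74 g × (2720 mL / 750 mL) = 9.937 g
gellan gum: 5.16 g × (2720 mL / 750 mL) = 18.714 g
cellobiose: 11.9 g × (2720 mL / 750 mL) = 43.157 g
L-tryptophan: 0.174 g × (2720 mL / 750 mL) = 0.63104 g = 631.040 mg

Tris base 9.937 g; gellan gum 18.714 g; cellobiose 43.157 g; L-tryptophan 631.040 mg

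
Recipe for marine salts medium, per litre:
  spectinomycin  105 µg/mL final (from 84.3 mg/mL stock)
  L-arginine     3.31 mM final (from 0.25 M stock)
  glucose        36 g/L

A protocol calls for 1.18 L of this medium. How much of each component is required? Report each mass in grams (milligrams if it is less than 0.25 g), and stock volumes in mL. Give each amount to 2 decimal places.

spectinomycin 1.47 mL; L-arginine 15.62 mL; glucose 42.48 g

Scale factor relative to 1 L: 1.18.
spectinomycin: dilute stock: 105 µg/mL × 1180 mL ÷ 84300 µg/mL = 1.47 mL
L-arginine: V = C2·V2/C1 = 3.31 mM × 1180 mL ÷ 250 mM = 15.62 mL
glucose: 36 g/L × 1.18 L = 42.48 g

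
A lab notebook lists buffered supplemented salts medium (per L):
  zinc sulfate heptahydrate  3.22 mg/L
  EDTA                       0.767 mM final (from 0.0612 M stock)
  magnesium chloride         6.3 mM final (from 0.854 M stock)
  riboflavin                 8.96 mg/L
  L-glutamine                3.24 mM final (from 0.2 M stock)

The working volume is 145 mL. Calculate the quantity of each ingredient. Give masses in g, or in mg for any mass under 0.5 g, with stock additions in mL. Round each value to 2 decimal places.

zinc sulfate heptahydrate 0.47 mg; EDTA 1.82 mL; magnesium chloride 1.07 mL; riboflavin 1.30 mg; L-glutamine 2.35 mL

Scale factor relative to 1 L: 0.145.
zinc sulfate heptahydrate: 3.22 mg/L × 0.145 L = 0.47 mg
EDTA: dilute stock: 0.767 mM × 145 mL ÷ 61.2 mM = 1.82 mL
magnesium chloride: dilute stock: 6.3 mM × 145 mL ÷ 854 mM = 1.07 mL
riboflavin: 8.96 mg/L × 0.145 L = 1.30 mg
L-glutamine: C1V1 = C2V2 → 3.24 mM × 145 mL ÷ 200 mM = 2.35 mL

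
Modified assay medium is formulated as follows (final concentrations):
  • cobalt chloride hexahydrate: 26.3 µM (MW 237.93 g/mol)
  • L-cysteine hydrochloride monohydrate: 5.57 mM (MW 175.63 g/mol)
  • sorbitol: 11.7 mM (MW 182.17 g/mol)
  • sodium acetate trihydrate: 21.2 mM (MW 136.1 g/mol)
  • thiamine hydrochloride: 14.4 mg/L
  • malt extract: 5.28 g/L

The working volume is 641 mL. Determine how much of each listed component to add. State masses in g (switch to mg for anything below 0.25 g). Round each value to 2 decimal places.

cobalt chloride hexahydrate 4.01 mg; L-cysteine hydrochloride monohydrate 0.63 g; sorbitol 1.37 g; sodium acetate trihydrate 1.85 g; thiamine hydrochloride 9.23 mg; malt extract 3.38 g

Target volume = 641 mL = 0.641 L.
cobalt chloride hexahydrate: 26.3 µmol/L × 237.93 g/mol × 0.641 L ÷ 1000 = 4.01 mg
L-cysteine hydrochloride monohydrate: 5.57 mmol/L × 175.63 g/mol × 0.641 L ÷ 1000 = 0.63 g
sorbitol: 11.7 mmol/L × 182.17 g/mol × 0.641 L ÷ 1000 = 1.37 g
sodium acetate trihydrate: 21.2 mmol/L × 136.1 g/mol × 0.641 L ÷ 1000 = 1.85 g
thiamine hydrochloride: 14.4 mg/L × 0.641 L = 9.23 mg
malt extract: 5.28 g/L × 0.641 L = 3.38 g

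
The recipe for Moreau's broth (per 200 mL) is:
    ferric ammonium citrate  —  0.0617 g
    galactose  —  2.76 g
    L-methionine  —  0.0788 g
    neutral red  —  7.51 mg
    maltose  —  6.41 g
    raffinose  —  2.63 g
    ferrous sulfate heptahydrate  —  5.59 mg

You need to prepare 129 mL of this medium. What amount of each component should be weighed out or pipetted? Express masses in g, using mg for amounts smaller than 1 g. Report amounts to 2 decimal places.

Ratio of target to recipe volume: 129 / 200 = 0.645.
ferric ammonium citrate: 0.0617 g × (129 mL / 200 mL) = 0.0397965 g = 39.80 mg
galactose: 2.76 g × (129 mL / 200 mL) = 1.78 g
L-methionine: 0.0788 g × (129 mL / 200 mL) = 0.050826 g = 50.83 mg
neutral red: 7.51 mg × (129 mL / 200 mL) = 4.84 mg
maltose: 6.41 g × (129 mL / 200 mL) = 4.13 g
raffinose: 2.63 g × (129 mL / 200 mL) = 1.70 g
ferrous sulfate heptahydrate: 5.59 mg × (129 mL / 200 mL) = 3.61 mg

ferric ammonium citrate 39.80 mg; galactose 1.78 g; L-methionine 50.83 mg; neutral red 4.84 mg; maltose 4.13 g; raffinose 1.70 g; ferrous sulfate heptahydrate 3.61 mg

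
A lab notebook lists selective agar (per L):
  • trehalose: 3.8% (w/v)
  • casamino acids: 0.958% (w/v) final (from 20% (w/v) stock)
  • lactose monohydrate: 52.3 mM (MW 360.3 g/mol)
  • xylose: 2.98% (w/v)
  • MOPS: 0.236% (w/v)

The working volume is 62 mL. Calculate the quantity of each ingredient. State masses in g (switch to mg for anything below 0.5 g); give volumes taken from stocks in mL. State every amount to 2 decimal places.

trehalose 2.36 g; casamino acids 2.97 mL; lactose monohydrate 1.17 g; xylose 1.85 g; MOPS 146.32 mg

Scale factor relative to 1 L: 0.062.
trehalose: 3.8% w/v = 38 g/L → 38 × 0.062 L = 2.36 g
casamino acids: dilute stock: 0.958% ÷ 20% × 62 mL = 2.97 mL
lactose monohydrate: 52.3 mmol/L × 360.3 g/mol × 0.062 L ÷ 1000 = 1.17 g
xylose: 2.98% w/v = 29.8 g/L → 29.8 × 0.062 L = 1.85 g
MOPS: 0.236 g per 100 mL × 62 mL ÷ 100 = 0.14632 g = 146.32 mg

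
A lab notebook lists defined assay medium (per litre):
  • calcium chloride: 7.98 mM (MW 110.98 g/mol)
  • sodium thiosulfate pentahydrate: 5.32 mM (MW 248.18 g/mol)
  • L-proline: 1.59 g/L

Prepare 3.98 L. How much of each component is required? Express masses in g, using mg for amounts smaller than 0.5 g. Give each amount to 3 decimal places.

Scale factor relative to 1 L: 3.98.
calcium chloride: 7.98 mmol/L × 110.98 g/mol × 3.98 L ÷ 1000 = 3.525 g
sodium thiosulfate pentahydrate: 5.32 mmol/L × 248.18 g/mol × 3.98 L ÷ 1000 = 5.255 g
L-proline: 1.59 g/L × 3.98 L = 6.328 g

calcium chloride 3.525 g; sodium thiosulfate pentahydrate 5.255 g; L-proline 6.328 g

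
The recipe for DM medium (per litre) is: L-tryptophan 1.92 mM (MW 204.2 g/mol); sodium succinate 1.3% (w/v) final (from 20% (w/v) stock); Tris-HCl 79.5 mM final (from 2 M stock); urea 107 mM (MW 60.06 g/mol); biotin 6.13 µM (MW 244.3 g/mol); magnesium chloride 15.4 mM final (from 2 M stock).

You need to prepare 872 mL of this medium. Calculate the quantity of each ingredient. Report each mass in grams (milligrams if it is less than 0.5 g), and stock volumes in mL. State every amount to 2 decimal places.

L-tryptophan 341.88 mg; sodium succinate 56.68 mL; Tris-HCl 34.66 mL; urea 5.60 g; biotin 1.31 mg; magnesium chloride 6.71 mL

Target volume = 872 mL = 0.872 L.
L-tryptophan: 1.92 mmol/L × 204.2 mg/mmol × 0.872 L = 341.88 mg
sodium succinate: dilute stock: 1.3% ÷ 20% × 872 mL = 56.68 mL
Tris-HCl: V = C2·V2/C1 = 79.5 mM × 872 mL ÷ 2000 mM = 34.66 mL
urea: 107 mmol/L × 60.06 g/mol × 0.872 L ÷ 1000 = 5.60 g
biotin: 6.13 µmol/L × 244.3 g/mol × 0.872 L ÷ 1000 = 1.31 mg
magnesium chloride: C1V1 = C2V2 → 15.4 mM × 872 mL ÷ 2000 mM = 6.71 mL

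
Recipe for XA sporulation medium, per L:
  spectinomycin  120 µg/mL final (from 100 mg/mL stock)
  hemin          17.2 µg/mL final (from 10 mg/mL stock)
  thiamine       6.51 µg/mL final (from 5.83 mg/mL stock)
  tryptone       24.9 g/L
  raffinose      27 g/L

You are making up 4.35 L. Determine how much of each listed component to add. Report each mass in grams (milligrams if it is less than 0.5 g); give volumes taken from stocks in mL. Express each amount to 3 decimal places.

spectinomycin 5.220 mL; hemin 7.482 mL; thiamine 4.857 mL; tryptone 108.315 g; raffinose 117.450 g

Working volume: 4.35 L.
spectinomycin: dilute stock: 120 µg/mL × 4350 mL ÷ 100000 µg/mL = 5.220 mL
hemin: V = C2·V2/C1 = 17.2 µg/mL × 4350 mL ÷ 10000 µg/mL = 7.482 mL
thiamine: dilute stock: 6.51 µg/mL × 4350 mL ÷ 5830 µg/mL = 4.857 mL
tryptone: 24.9 g/L × 4.35 L = 108.315 g
raffinose: 27 g/L × 4.35 L = 117.450 g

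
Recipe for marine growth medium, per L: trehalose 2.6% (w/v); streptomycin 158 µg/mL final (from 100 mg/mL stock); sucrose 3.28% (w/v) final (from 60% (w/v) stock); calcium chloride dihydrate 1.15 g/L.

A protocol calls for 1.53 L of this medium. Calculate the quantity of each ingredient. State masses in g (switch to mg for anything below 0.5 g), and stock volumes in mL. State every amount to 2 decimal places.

Working volume: 1.53 L.
trehalose: 2.6% w/v = 26 g/L → 26 × 1.53 L = 39.78 g
streptomycin: dilute stock: 158 µg/mL × 1530 mL ÷ 100000 µg/mL = 2.42 mL
sucrose: C1V1 = C2V2 → 3.28% ÷ 60% × 1530 mL = 83.64 mL
calcium chloride dihydrate: 1.15 g/L × 1.53 L = 1.76 g

trehalose 39.78 g; streptomycin 2.42 mL; sucrose 83.64 mL; calcium chloride dihydrate 1.76 g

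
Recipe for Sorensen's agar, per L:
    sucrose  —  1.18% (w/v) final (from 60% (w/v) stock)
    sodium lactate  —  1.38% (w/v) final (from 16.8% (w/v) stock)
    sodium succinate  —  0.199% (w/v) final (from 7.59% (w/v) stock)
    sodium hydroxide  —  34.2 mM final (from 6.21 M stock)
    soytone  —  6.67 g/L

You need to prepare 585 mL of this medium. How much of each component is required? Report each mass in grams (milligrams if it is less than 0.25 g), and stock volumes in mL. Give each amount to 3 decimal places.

sucrose 11.505 mL; sodium lactate 48.054 mL; sodium succinate 15.338 mL; sodium hydroxide 3.222 mL; soytone 3.902 g

Working volume: 585 mL = 0.585 L.
sucrose: dilute stock: 1.18% ÷ 60% × 585 mL = 11.505 mL
sodium lactate: V = C2·V2/C1 = 1.38% ÷ 16.8% × 585 mL = 48.054 mL
sodium succinate: V = C2·V2/C1 = 0.199% ÷ 7.59% × 585 mL = 15.338 mL
sodium hydroxide: C1V1 = C2V2 → 34.2 mM × 585 mL ÷ 6210 mM = 3.222 mL
soytone: 6.67 g/L × 0.585 L = 3.902 g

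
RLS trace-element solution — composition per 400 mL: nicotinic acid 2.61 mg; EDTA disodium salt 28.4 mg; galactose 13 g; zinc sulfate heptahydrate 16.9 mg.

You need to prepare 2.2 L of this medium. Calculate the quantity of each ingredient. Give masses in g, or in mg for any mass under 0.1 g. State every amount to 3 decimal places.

Ratio of target to recipe volume: 2200 / 400 = 5.5.
nicotinic acid: 2.61 mg × (2200 mL / 400 mL) = 14.355 mg
EDTA disodium salt: 28.4 mg × (2200 mL / 400 mL) = 156.2 mg = 0.156 g
galactose: 13 g × (2200 mL / 400 mL) = 71.500 g
zinc sulfate heptahydrate: 16.9 mg × (2200 mL / 400 mL) = 92.950 mg

nicotinic acid 14.355 mg; EDTA disodium salt 0.156 g; galactose 71.500 g; zinc sulfate heptahydrate 92.950 mg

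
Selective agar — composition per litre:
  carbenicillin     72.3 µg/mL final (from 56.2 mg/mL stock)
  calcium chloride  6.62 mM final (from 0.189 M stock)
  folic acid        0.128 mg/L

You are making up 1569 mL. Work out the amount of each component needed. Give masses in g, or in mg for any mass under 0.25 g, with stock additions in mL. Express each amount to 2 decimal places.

carbenicillin 2.02 mL; calcium chloride 54.96 mL; folic acid 0.20 mg

Working volume: 1569 mL = 1.569 L.
carbenicillin: dilute stock: 72.3 µg/mL × 1569 mL ÷ 56200 µg/mL = 2.02 mL
calcium chloride: V = C2·V2/C1 = 6.62 mM × 1569 mL ÷ 189 mM = 54.96 mL
folic acid: 0.128 mg/L × 1.569 L = 0.20 mg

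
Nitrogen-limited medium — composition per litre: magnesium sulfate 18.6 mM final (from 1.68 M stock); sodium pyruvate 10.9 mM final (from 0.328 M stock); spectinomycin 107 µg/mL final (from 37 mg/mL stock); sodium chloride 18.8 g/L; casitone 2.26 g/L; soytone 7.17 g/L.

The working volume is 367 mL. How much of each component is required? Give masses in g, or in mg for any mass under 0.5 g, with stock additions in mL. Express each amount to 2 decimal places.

Scale factor relative to 1 L: 0.367.
magnesium sulfate: C1V1 = C2V2 → 18.6 mM × 367 mL ÷ 1680 mM = 4.06 mL
sodium pyruvate: V = C2·V2/C1 = 10.9 mM × 367 mL ÷ 328 mM = 12.20 mL
spectinomycin: C1V1 = C2V2 → 107 µg/mL × 367 mL ÷ 37000 µg/mL = 1.06 mL
sodium chloride: 18.8 g/L × 0.367 L = 6.90 g
casitone: 2.26 g/L × 0.367 L = 0.83 g
soytone: 7.17 g/L × 0.367 L = 2.63 g

magnesium sulfate 4.06 mL; sodium pyruvate 12.20 mL; spectinomycin 1.06 mL; sodium chloride 6.90 g; casitone 0.83 g; soytone 2.63 g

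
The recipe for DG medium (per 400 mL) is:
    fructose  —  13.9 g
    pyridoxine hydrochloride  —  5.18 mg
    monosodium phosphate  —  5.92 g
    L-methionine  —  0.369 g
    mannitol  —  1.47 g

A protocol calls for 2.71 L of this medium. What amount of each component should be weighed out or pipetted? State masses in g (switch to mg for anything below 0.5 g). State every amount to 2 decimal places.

Scale factor = 2710 mL / 400 mL = 6.775.
fructose: 13.9 g × (2710 mL / 400 mL) = 94.17 g
pyridoxine hydrochloride: 5.18 mg × (2710 mL / 400 mL) = 35.09 mg
monosodium phosphate: 5.92 g × (2710 mL / 400 mL) = 40.11 g
L-methionine: 0.369 g × (2710 mL / 400 mL) = 2.50 g
mannitol: 1.47 g × (2710 mL / 400 mL) = 9.96 g

fructose 94.17 g; pyridoxine hydrochloride 35.09 mg; monosodium phosphate 40.11 g; L-methionine 2.50 g; mannitol 9.96 g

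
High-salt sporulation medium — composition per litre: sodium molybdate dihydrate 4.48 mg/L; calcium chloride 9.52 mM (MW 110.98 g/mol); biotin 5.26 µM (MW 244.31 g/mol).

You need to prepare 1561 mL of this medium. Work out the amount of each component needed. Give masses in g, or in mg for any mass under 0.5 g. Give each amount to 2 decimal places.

sodium molybdate dihydrate 6.99 mg; calcium chloride 1.65 g; biotin 2.01 mg

Working volume: 1561 mL = 1.561 L.
sodium molybdate dihydrate: 4.48 mg/L × 1.561 L = 6.99 mg
calcium chloride: 9.52 mmol/L × 110.98 g/mol × 1.561 L ÷ 1000 = 1.65 g
biotin: 5.26 µmol/L × 244.31 g/mol × 1.561 L ÷ 1000 = 2.01 mg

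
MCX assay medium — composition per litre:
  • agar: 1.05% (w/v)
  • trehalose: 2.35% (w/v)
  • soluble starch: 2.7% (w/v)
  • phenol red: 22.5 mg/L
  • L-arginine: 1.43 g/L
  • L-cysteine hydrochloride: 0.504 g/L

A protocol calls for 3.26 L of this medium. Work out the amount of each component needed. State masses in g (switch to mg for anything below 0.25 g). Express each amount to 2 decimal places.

agar 34.23 g; trehalose 76.61 g; soluble starch 88.02 g; phenol red 73.35 mg; L-arginine 4.66 g; L-cysteine hydrochloride 1.64 g

Scale factor relative to 1 L: 3.26.
agar: 1.05 g per 100 mL × 3260 mL ÷ 100 = 34.23 g
trehalose: 2.35% w/v = 23.5 g/L → 23.5 × 3.26 L = 76.61 g
soluble starch: 2.7% w/v = 27 g/L → 27 × 3.26 L = 88.02 g
phenol red: 22.5 mg/L × 3.26 L = 73.35 mg
L-arginine: 1.43 g/L × 3.26 L = 4.66 g
L-cysteine hydrochloride: 0.504 g/L × 3.26 L = 1.64 g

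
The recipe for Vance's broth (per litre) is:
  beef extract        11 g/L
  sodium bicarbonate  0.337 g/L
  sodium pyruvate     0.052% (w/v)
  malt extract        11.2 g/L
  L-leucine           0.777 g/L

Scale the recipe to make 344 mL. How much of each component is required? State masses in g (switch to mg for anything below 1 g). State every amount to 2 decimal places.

Scale factor relative to 1 L: 0.344.
beef extract: 11 g/L × 0.344 L = 3.78 g
sodium bicarbonate: 0.337 g/L × 0.344 L = 0.115928 g = 115.93 mg
sodium pyruvate: 0.052% w/v = 0.52 g/L → 0.52 × 0.344 L = 0.17888 g = 178.88 mg
malt extract: 11.2 g/L × 0.344 L = 3.85 g
L-leucine: 0.777 g/L × 0.344 L = 0.267288 g = 267.29 mg

beef extract 3.78 g; sodium bicarbonate 115.93 mg; sodium pyruvate 178.88 mg; malt extract 3.85 g; L-leucine 267.29 mg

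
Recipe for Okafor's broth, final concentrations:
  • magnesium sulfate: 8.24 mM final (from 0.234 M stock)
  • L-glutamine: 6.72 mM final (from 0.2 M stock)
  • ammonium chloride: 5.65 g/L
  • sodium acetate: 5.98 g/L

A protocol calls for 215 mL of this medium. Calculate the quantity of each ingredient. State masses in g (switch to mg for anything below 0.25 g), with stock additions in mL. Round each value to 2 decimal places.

magnesium sulfate 7.57 mL; L-glutamine 7.22 mL; ammonium chloride 1.21 g; sodium acetate 1.29 g

Working volume: 215 mL = 0.215 L.
magnesium sulfate: dilute stock: 8.24 mM × 215 mL ÷ 234 mM = 7.57 mL
L-glutamine: V = C2·V2/C1 = 6.72 mM × 215 mL ÷ 200 mM = 7.22 mL
ammonium chloride: 5.65 g/L × 0.215 L = 1.21 g
sodium acetate: 5.98 g/L × 0.215 L = 1.29 g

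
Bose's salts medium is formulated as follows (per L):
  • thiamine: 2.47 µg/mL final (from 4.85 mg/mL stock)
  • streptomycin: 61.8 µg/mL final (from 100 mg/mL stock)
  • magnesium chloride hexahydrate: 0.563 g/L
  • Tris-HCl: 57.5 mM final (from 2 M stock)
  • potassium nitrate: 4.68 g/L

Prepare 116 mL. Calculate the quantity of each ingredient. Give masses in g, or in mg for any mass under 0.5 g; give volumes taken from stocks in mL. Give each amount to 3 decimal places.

Scale factor relative to 1 L: 0.116.
thiamine: dilute stock: 2.47 µg/mL × 116 mL ÷ 4850 µg/mL = 0.059 mL
streptomycin: V = C2·V2/C1 = 61.8 µg/mL × 116 mL ÷ 100000 µg/mL = 0.072 mL
magnesium chloride hexahydrate: 0.563 g/L × 0.116 L = 0.065308 g = 65.308 mg
Tris-HCl: C1V1 = C2V2 → 57.5 mM × 116 mL ÷ 2000 mM = 3.335 mL
potassium nitrate: 4.68 g/L × 0.116 L = 0.543 g

thiamine 0.059 mL; streptomycin 0.072 mL; magnesium chloride hexahydrate 65.308 mg; Tris-HCl 3.335 mL; potassium nitrate 0.543 g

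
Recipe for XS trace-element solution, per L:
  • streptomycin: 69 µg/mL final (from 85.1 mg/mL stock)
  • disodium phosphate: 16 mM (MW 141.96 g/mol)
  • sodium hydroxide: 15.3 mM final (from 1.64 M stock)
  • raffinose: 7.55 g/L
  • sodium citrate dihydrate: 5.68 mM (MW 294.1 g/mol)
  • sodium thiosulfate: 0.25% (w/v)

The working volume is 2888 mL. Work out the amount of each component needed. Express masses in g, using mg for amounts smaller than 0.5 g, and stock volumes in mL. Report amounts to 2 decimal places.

Working volume: 2888 mL = 2.888 L.
streptomycin: C1V1 = C2V2 → 69 µg/mL × 2888 mL ÷ 85100 µg/mL = 2.34 mL
disodium phosphate: 16 mmol/L × 141.96 g/mol × 2.888 L ÷ 1000 = 6.56 g
sodium hydroxide: C1V1 = C2V2 → 15.3 mM × 2888 mL ÷ 1640 mM = 26.94 mL
raffinose: 7.55 g/L × 2.888 L = 21.80 g
sodium citrate dihydrate: 5.68 mmol/L × 294.1 g/mol × 2.888 L ÷ 1000 = 4.82 g
sodium thiosulfate: 0.25 g per 100 mL × 2888 mL ÷ 100 = 7.22 g

streptomycin 2.34 mL; disodium phosphate 6.56 g; sodium hydroxide 26.94 mL; raffinose 21.80 g; sodium citrate dihydrate 4.82 g; sodium thiosulfate 7.22 g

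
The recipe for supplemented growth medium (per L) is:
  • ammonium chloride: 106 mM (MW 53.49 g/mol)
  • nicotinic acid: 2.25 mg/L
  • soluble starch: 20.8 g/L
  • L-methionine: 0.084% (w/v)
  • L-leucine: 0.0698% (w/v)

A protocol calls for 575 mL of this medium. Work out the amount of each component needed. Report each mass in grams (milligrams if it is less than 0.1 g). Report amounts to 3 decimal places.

Scale factor relative to 1 L: 0.575.
ammonium chloride: 106 mmol/L × 53.49 g/mol × 0.575 L ÷ 1000 = 3.260 g
nicotinic acid: 2.25 mg/L × 0.575 L = 1.294 mg
soluble starch: 20.8 g/L × 0.575 L = 11.960 g
L-methionine: 0.084% w/v = 0.84 g/L → 0.84 × 0.575 L = 0.483 g
L-leucine: 0.0698% w/v = 0.698 g/L → 0.698 × 0.575 L = 0.401 g

ammonium chloride 3.260 g; nicotinic acid 1.294 mg; soluble starch 11.960 g; L-methionine 0.483 g; L-leucine 0.401 g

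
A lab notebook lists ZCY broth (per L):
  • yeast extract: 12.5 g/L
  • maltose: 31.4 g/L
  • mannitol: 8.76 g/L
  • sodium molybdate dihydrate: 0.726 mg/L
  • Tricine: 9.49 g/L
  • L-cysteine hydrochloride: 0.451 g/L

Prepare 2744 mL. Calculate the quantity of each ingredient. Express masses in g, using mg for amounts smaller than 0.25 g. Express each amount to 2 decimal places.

yeast extract 34.30 g; maltose 86.16 g; mannitol 24.04 g; sodium molybdate dihydrate 1.99 mg; Tricine 26.04 g; L-cysteine hydrochloride 1.24 g

Working volume: 2744 mL = 2.744 L.
yeast extract: 12.5 g/L × 2.744 L = 34.30 g
maltose: 31.4 g/L × 2.744 L = 86.16 g
mannitol: 8.76 g/L × 2.744 L = 24.04 g
sodium molybdate dihydrate: 0.726 mg/L × 2.744 L = 1.99 mg
Tricine: 9.49 g/L × 2.744 L = 26.04 g
L-cysteine hydrochloride: 0.451 g/L × 2.744 L = 1.24 g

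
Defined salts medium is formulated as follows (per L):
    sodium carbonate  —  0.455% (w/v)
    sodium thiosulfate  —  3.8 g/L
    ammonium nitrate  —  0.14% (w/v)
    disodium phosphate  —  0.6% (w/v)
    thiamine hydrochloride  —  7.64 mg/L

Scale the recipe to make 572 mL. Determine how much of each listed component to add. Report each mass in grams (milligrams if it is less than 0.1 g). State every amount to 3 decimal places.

sodium carbonate 2.603 g; sodium thiosulfate 2.174 g; ammonium nitrate 0.801 g; disodium phosphate 3.432 g; thiamine hydrochloride 4.370 mg

Target volume = 572 mL = 0.572 L.
sodium carbonate: 0.455% w/v = 4.55 g/L → 4.55 × 0.572 L = 2.603 g
sodium thiosulfate: 3.8 g/L × 0.572 L = 2.174 g
ammonium nitrate: 0.14% w/v = 1.4 g/L → 1.4 × 0.572 L = 0.801 g
disodium phosphate: 0.6 g per 100 mL × 572 mL ÷ 100 = 3.432 g
thiamine hydrochloride: 7.64 mg/L × 0.572 L = 4.370 mg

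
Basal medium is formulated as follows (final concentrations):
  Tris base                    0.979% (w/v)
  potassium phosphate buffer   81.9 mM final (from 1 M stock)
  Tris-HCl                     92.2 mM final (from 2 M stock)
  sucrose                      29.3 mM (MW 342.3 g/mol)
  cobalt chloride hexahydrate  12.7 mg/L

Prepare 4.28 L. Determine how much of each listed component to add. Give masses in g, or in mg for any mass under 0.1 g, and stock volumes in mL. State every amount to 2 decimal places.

Tris base 41.90 g; potassium phosphate buffer 350.53 mL; Tris-HCl 197.31 mL; sucrose 42.93 g; cobalt chloride hexahydrate 54.36 mg

Working volume: 4.28 L.
Tris base: 0.979 g per 100 mL × 4280 mL ÷ 100 = 41.90 g
potassium phosphate buffer: C1V1 = C2V2 → 81.9 mM × 4280 mL ÷ 1000 mM = 350.53 mL
Tris-HCl: dilute stock: 92.2 mM × 4280 mL ÷ 2000 mM = 197.31 mL
sucrose: 29.3 mmol/L × 342.3 g/mol × 4.28 L ÷ 1000 = 42.93 g
cobalt chloride hexahydrate: 12.7 mg/L × 4.28 L = 54.36 mg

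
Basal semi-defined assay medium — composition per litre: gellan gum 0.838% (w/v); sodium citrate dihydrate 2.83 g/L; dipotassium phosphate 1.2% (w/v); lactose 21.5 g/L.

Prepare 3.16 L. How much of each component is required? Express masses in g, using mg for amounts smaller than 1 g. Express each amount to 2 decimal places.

Working volume: 3.16 L.
gellan gum: 0.838% w/v = 8.38 g/L → 8.38 × 3.16 L = 26.48 g
sodium citrate dihydrate: 2.83 g/L × 3.16 L = 8.94 g
dipotassium phosphate: 1.2 g per 100 mL × 3160 mL ÷ 100 = 37.92 g
lactose: 21.5 g/L × 3.16 L = 67.94 g

gellan gum 26.48 g; sodium citrate dihydrate 8.94 g; dipotassium phosphate 37.92 g; lactose 67.94 g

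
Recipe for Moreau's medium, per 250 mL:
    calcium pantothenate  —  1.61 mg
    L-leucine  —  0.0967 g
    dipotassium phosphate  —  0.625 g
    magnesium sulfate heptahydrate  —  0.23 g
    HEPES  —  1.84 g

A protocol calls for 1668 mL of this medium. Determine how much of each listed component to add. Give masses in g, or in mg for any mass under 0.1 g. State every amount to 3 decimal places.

Scale factor = 1668 mL / 250 mL = 6.672.
calcium pantothenate: 1.61 mg × (1668 mL / 250 mL) = 10.742 mg
L-leucine: 0.0967 g × (1668 mL / 250 mL) = 0.645 g
dipotassium phosphate: 0.625 g × (1668 mL / 250 mL) = 4.170 g
magnesium sulfate heptahydrate: 0.23 g × (1668 mL / 250 mL) = 1.535 g
HEPES: 1.84 g × (1668 mL / 250 mL) = 12.276 g

calcium pantothenate 10.742 mg; L-leucine 0.645 g; dipotassium phosphate 4.170 g; magnesium sulfate heptahydrate 1.535 g; HEPES 12.276 g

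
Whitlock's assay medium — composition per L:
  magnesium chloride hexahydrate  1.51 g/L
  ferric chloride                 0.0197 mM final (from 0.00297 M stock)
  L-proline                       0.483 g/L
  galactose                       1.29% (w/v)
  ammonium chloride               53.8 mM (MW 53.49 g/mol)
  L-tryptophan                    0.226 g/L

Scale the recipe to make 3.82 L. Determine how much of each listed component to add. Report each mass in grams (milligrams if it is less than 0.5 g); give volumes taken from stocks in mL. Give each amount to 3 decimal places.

Working volume: 3.82 L.
magnesium chloride hexahydrate: 1.51 g/L × 3.82 L = 5.768 g
ferric chloride: dilute stock: 0.0197 mM × 3820 mL ÷ 2.97 mM = 25.338 mL
L-proline: 0.483 g/L × 3.82 L = 1.845 g
galactose: 1.29 g per 100 mL × 3820 mL ÷ 100 = 49.278 g
ammonium chloride: 53.8 mmol/L × 53.49 g/mol × 3.82 L ÷ 1000 = 10.993 g
L-tryptophan: 0.226 g/L × 3.82 L = 0.863 g

magnesium chloride hexahydrate 5.768 g; ferric chloride 25.338 mL; L-proline 1.845 g; galactose 49.278 g; ammonium chloride 10.993 g; L-tryptophan 0.863 g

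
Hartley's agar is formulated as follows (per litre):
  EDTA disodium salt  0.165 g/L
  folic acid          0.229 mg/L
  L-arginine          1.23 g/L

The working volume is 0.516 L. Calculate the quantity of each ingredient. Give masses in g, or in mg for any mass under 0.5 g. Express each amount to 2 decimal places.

EDTA disodium salt 85.14 mg; folic acid 0.12 mg; L-arginine 0.63 g

Scale factor relative to 1 L: 0.516.
EDTA disodium salt: 0.165 g/L × 0.516 L = 0.08514 g = 85.14 mg
folic acid: 0.229 mg/L × 0.516 L = 0.12 mg
L-arginine: 1.23 g/L × 0.516 L = 0.63 g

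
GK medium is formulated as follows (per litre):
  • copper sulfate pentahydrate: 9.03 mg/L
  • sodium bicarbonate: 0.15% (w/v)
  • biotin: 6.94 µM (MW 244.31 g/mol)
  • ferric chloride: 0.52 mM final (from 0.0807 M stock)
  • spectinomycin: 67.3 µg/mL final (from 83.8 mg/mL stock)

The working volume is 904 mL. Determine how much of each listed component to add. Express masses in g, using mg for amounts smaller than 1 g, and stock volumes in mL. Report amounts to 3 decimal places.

copper sulfate pentahydrate 8.163 mg; sodium bicarbonate 1.356 g; biotin 1.533 mg; ferric chloride 5.825 mL; spectinomycin 0.726 mL

Working volume: 904 mL = 0.904 L.
copper sulfate pentahydrate: 9.03 mg/L × 0.904 L = 8.163 mg
sodium bicarbonate: 0.15% w/v = 1.5 g/L → 1.5 × 0.904 L = 1.356 g
biotin: 6.94 µmol/L × 244.31 g/mol × 0.904 L ÷ 1000 = 1.533 mg
ferric chloride: V = C2·V2/C1 = 0.52 mM × 904 mL ÷ 80.7 mM = 5.825 mL
spectinomycin: C1V1 = C2V2 → 67.3 µg/mL × 904 mL ÷ 83800 µg/mL = 0.726 mL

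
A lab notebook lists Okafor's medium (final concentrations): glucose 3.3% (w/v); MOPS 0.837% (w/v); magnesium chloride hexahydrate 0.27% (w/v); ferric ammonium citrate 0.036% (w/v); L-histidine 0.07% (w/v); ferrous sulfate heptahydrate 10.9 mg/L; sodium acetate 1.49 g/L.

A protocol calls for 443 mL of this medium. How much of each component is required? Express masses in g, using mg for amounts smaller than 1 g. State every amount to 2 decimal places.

Working volume: 443 mL = 0.443 L.
glucose: 3.3 g per 100 mL × 443 mL ÷ 100 = 14.62 g
MOPS: 0.837% w/v = 8.37 g/L → 8.37 × 0.443 L = 3.71 g
magnesium chloride hexahydrate: 0.27% w/v = 2.7 g/L → 2.7 × 0.443 L = 1.20 g
ferric ammonium citrate: 0.036 g per 100 mL × 443 mL ÷ 100 = 0.15948 g = 159.48 mg
L-histidine: 0.07% w/v = 0.7 g/L → 0.7 × 0.443 L = 0.3101 g = 310.10 mg
ferrous sulfate heptahydrate: 10.9 mg/L × 0.443 L = 4.83 mg
sodium acetate: 1.49 g/L × 0.443 L = 0.66007 g = 660.07 mg

glucose 14.62 g; MOPS 3.71 g; magnesium chloride hexahydrate 1.20 g; ferric ammonium citrate 159.48 mg; L-histidine 310.10 mg; ferrous sulfate heptahydrate 4.83 mg; sodium acetate 660.07 mg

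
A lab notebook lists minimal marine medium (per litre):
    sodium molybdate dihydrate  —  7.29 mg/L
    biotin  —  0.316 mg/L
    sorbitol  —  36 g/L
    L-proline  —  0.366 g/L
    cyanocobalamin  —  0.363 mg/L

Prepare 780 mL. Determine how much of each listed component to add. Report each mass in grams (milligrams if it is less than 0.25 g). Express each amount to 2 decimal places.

sodium molybdate dihydrate 5.69 mg; biotin 0.25 mg; sorbitol 28.08 g; L-proline 0.29 g; cyanocobalamin 0.28 mg

Target volume = 780 mL = 0.78 L.
sodium molybdate dihydrate: 7.29 mg/L × 0.78 L = 5.69 mg
biotin: 0.316 mg/L × 0.78 L = 0.25 mg
sorbitol: 36 g/L × 0.78 L = 28.08 g
L-proline: 0.366 g/L × 0.78 L = 0.29 g
cyanocobalamin: 0.363 mg/L × 0.78 L = 0.28 mg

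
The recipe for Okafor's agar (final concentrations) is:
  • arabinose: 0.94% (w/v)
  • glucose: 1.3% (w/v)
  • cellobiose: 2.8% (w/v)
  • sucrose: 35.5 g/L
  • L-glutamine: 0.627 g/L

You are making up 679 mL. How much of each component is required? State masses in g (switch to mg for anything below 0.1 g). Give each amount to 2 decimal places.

arabinose 6.38 g; glucose 8.83 g; cellobiose 19.01 g; sucrose 24.10 g; L-glutamine 0.43 g

Scale factor relative to 1 L: 0.679.
arabinose: 0.94 g per 100 mL × 679 mL ÷ 100 = 6.38 g
glucose: 1.3% w/v = 13 g/L → 13 × 0.679 L = 8.83 g
cellobiose: 2.8 g per 100 mL × 679 mL ÷ 100 = 19.01 g
sucrose: 35.5 g/L × 0.679 L = 24.10 g
L-glutamine: 0.627 g/L × 0.679 L = 0.43 g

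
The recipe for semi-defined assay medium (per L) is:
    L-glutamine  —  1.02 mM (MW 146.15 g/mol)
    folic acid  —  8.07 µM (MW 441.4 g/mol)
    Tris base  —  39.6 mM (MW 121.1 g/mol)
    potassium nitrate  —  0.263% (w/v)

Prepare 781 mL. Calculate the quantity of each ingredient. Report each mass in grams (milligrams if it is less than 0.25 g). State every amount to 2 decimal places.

L-glutamine 116.43 mg; folic acid 2.78 mg; Tris base 3.75 g; potassium nitrate 2.05 g

Target volume = 781 mL = 0.781 L.
L-glutamine: 1.02 mmol/L × 146.15 mg/mmol × 0.781 L = 116.43 mg
folic acid: 8.07 µmol/L × 441.4 g/mol × 0.781 L ÷ 1000 = 2.78 mg
Tris base: 39.6 mmol/L × 121.1 g/mol × 0.781 L ÷ 1000 = 3.75 g
potassium nitrate: 0.263 g per 100 mL × 781 mL ÷ 100 = 2.05 g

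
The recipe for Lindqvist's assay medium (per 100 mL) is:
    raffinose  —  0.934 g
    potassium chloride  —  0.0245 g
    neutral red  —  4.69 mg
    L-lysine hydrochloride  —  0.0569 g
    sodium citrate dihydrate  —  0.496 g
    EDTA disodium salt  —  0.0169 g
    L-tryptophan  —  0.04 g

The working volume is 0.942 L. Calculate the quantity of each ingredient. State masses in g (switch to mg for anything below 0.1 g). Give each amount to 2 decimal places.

raffinose 8.80 g; potassium chloride 0.23 g; neutral red 44.18 mg; L-lysine hydrochloride 0.54 g; sodium citrate dihydrate 4.67 g; EDTA disodium salt 0.16 g; L-tryptophan 0.38 g

Scale factor = 942 mL / 100 mL = 9.42.
raffinose: 0.934 g × (942 mL / 100 mL) = 8.80 g
potassium chloride: 0.0245 g × (942 mL / 100 mL) = 0.23 g
neutral red: 4.69 mg × (942 mL / 100 mL) = 44.18 mg
L-lysine hydrochloride: 0.0569 g × (942 mL / 100 mL) = 0.54 g
sodium citrate dihydrate: 0.496 g × (942 mL / 100 mL) = 4.67 g
EDTA disodium salt: 0.0169 g × (942 mL / 100 mL) = 0.16 g
L-tryptophan: 0.04 g × (942 mL / 100 mL) = 0.38 g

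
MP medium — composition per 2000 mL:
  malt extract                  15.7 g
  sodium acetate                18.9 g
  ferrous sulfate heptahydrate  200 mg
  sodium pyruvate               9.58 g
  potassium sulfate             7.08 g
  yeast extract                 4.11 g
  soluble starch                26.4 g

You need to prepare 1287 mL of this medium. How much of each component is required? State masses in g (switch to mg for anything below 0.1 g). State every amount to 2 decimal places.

malt extract 10.10 g; sodium acetate 12.16 g; ferrous sulfate heptahydrate 0.13 g; sodium pyruvate 6.16 g; potassium sulfate 4.56 g; yeast extract 2.64 g; soluble starch 16.99 g

Scale factor = 1287 mL / 2000 mL = 0.6435.
malt extract: 15.7 g × (1287 mL / 2000 mL) = 10.10 g
sodium acetate: 18.9 g × (1287 mL / 2000 mL) = 12.16 g
ferrous sulfate heptahydrate: 200 mg × (1287 mL / 2000 mL) = 128.7 mg = 0.13 g
sodium pyruvate: 9.58 g × (1287 mL / 2000 mL) = 6.16 g
potassium sulfate: 7.08 g × (1287 mL / 2000 mL) = 4.56 g
yeast extract: 4.11 g × (1287 mL / 2000 mL) = 2.64 g
soluble starch: 26.4 g × (1287 mL / 2000 mL) = 16.99 g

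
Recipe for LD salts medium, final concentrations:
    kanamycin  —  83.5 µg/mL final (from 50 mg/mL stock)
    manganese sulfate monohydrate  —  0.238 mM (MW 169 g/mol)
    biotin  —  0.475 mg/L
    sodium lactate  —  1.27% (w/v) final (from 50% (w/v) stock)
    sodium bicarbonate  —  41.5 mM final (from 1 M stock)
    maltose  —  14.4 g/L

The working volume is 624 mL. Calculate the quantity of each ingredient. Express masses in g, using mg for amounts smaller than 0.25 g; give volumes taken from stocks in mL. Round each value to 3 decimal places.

Working volume: 624 mL = 0.624 L.
kanamycin: dilute stock: 83.5 µg/mL × 624 mL ÷ 50000 µg/mL = 1.042 mL
manganese sulfate monohydrate: 0.238 mmol/L × 169 mg/mmol × 0.624 L = 25.099 mg
biotin: 0.475 mg/L × 0.624 L = 0.296 mg
sodium lactate: C1V1 = C2V2 → 1.27% ÷ 50% × 624 mL = 15.850 mL
sodium bicarbonate: C1V1 = C2V2 → 41.5 mM × 624 mL ÷ 1000 mM = 25.896 mL
maltose: 14.4 g/L × 0.624 L = 8.986 g

kanamycin 1.042 mL; manganese sulfate monohydrate 25.099 mg; biotin 0.296 mg; sodium lactate 15.850 mL; sodium bicarbonate 25.896 mL; maltose 8.986 g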